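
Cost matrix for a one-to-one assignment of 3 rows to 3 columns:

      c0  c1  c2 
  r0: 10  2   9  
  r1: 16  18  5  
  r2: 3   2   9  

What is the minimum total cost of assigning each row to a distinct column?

optimal assignment: row0→col1 (cost 2), row1→col2 (cost 5), row2→col0 (cost 3)
total = 2 + 5 + 3 = 10

Minimum assignment cost: 10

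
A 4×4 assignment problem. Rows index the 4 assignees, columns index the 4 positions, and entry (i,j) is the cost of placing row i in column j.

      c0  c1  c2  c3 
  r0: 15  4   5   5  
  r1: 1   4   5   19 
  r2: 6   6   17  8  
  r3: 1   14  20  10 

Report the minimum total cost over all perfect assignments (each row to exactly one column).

Minimum assignment cost: 17

optimal assignment: row0→col3 (cost 5), row1→col2 (cost 5), row2→col1 (cost 6), row3→col0 (cost 1)
total = 5 + 5 + 6 + 1 = 17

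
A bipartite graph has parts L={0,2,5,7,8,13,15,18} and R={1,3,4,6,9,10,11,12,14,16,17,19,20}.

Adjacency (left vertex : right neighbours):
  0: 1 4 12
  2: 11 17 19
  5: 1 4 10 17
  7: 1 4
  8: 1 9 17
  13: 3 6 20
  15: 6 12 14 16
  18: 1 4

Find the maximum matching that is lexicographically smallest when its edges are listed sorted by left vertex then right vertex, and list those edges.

|M| = 8 (so the lex-smallest maximum matching has 8 edges)
process left vertices in ascending order; for each, take the smallest-labelled available neighbour that still permits 8 edges overall, or leave it unmatched if none does
lex-smallest matching: {0-12, 2-11, 5-10, 7-1, 8-9, 13-3, 15-6, 18-4}

Lex-smallest maximum matching: {(0,12), (2,11), (5,10), (7,1), (8,9), (13,3), (15,6), (18,4)}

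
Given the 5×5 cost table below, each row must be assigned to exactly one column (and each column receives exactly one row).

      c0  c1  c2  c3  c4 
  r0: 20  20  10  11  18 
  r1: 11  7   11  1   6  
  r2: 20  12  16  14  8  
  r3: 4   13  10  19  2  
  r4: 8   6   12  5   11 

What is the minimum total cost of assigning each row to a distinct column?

optimal assignment: row0→col2 (cost 10), row1→col3 (cost 1), row2→col4 (cost 8), row3→col0 (cost 4), row4→col1 (cost 6)
total = 10 + 1 + 8 + 4 + 6 = 29

Minimum assignment cost: 29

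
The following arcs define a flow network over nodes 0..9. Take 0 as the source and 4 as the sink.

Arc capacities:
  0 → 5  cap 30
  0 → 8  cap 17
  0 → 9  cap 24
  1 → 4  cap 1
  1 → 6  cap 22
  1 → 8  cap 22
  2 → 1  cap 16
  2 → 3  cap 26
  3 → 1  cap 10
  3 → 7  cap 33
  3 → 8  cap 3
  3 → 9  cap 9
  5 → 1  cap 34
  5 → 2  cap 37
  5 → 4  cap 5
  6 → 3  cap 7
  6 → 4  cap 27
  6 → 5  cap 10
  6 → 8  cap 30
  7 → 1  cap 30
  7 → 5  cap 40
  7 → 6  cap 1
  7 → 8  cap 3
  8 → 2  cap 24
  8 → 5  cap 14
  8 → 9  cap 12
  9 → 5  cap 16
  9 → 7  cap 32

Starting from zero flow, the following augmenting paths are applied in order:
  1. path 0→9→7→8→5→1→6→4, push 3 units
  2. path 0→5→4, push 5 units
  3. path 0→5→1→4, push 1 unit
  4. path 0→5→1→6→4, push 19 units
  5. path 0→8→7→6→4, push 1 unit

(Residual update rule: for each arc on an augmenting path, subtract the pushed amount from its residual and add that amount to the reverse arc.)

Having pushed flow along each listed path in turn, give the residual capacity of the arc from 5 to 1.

Residual capacity of (5,1): 11

after path 1 (0→9→7→8→5→1→6→4, push 3): res(5,1)=31
after path 2 (0→5→4, push 5): res(5,1)=31
after path 3 (0→5→1→4, push 1): res(5,1)=30
after path 4 (0→5→1→6→4, push 19): res(5,1)=11
after path 5 (0→8→7→6→4, push 1): res(5,1)=11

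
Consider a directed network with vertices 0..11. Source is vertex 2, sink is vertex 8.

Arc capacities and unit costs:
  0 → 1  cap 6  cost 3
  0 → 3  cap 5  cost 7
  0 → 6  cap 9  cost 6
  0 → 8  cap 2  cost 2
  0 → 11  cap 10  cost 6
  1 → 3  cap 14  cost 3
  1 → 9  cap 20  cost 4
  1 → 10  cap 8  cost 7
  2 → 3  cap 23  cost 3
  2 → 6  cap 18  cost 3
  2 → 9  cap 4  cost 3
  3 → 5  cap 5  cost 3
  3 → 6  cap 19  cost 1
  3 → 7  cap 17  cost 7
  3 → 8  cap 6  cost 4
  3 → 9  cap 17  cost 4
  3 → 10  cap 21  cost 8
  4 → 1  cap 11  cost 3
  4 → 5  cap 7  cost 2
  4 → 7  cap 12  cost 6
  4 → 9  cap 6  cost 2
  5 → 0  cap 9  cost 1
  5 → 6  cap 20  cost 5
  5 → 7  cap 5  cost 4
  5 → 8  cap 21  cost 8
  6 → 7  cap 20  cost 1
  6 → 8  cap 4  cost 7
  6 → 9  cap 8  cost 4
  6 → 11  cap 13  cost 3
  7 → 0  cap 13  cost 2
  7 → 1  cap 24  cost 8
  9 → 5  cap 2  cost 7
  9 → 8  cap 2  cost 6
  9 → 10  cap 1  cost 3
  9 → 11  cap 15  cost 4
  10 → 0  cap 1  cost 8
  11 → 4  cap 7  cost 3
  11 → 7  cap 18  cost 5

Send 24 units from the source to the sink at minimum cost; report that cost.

Minimum cost for 24 units: 279

shortest-cost path #1: 2→3→8 push 6 @ unit cost 7 (adds 42)
shortest-cost path #2: 2→6→7→0→8 push 2 @ unit cost 8 (adds 16)
shortest-cost path #3: 2→9→8 push 2 @ unit cost 9 (adds 18)
shortest-cost path #4: 2→6→8 push 4 @ unit cost 10 (adds 40)
shortest-cost path #5: 2→3→5→8 push 5 @ unit cost 14 (adds 70)
shortest-cost path #6: 2→9→5→8 push 2 @ unit cost 18 (adds 36)
shortest-cost path #7: 2→6→11→4→5→8 push 3 @ unit cost 19 (adds 57)
total cost = 279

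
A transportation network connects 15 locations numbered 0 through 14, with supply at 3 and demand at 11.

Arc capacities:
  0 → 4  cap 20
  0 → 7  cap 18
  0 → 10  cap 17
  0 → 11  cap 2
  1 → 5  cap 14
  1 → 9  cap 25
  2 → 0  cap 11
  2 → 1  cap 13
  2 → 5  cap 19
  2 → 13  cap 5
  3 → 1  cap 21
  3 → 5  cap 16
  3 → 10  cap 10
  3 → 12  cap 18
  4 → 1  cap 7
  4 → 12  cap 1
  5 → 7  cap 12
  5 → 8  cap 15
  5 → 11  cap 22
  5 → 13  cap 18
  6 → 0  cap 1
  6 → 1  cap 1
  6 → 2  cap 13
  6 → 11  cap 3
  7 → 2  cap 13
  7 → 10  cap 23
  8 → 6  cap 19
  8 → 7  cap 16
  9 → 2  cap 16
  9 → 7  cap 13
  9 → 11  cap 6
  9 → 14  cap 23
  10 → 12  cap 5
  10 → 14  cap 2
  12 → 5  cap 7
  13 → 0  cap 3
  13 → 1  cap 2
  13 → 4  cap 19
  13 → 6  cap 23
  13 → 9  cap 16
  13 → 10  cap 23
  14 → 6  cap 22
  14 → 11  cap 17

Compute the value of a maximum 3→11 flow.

Maximum flow value: 46

augment #1: 3→5→11 bottleneck 16, total now 16
augment #2: 3→1→5→11 bottleneck 6, total now 22
augment #3: 3→1→9→11 bottleneck 6, total now 28
augment #4: 3→10→14→11 bottleneck 2, total now 30
augment #5: 3→1→9→14→11 bottleneck 9, total now 39
augment #6: 3→12→5→8→6→11 bottleneck 3, total now 42
augment #7: 3→12→5→13→0→11 bottleneck 2, total now 44
augment #8: 3→12→5→1→9→14→11 bottleneck 2, total now 46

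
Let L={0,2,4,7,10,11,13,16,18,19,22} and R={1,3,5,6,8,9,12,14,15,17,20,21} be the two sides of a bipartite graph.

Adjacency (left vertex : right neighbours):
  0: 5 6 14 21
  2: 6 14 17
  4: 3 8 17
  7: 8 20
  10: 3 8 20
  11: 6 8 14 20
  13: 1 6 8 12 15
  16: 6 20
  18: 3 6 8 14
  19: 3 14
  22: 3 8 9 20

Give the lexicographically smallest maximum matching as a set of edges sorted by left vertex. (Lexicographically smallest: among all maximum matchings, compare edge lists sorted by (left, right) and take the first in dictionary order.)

Lex-smallest maximum matching: {(0,5), (2,6), (4,17), (7,8), (10,3), (11,14), (13,1), (16,20), (22,9)}

|M| = 9 (so the lex-smallest maximum matching has 9 edges)
process left vertices in ascending order; for each, take the smallest-labelled available neighbour that still permits 9 edges overall, or leave it unmatched if none does
lex-smallest matching: {0-5, 2-6, 4-17, 7-8, 10-3, 11-14, 13-1, 16-20, 22-9}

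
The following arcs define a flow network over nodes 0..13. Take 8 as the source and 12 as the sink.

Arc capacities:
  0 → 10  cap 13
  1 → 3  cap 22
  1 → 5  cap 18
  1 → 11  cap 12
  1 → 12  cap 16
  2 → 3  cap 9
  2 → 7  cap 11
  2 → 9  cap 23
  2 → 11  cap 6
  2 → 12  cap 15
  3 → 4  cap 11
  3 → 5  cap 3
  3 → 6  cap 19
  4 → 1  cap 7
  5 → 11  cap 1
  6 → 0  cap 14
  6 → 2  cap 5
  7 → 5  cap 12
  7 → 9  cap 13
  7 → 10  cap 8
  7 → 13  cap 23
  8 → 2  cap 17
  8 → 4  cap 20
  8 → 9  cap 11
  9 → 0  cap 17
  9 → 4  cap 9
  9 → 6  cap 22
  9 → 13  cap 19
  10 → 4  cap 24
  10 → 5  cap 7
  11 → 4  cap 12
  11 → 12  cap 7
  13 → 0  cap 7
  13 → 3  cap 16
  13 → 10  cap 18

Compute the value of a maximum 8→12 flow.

Maximum flow value: 29

augment #1: 8→2→12 bottleneck 15, total now 15
augment #2: 8→2→11→12 bottleneck 2, total now 17
augment #3: 8→4→1→12 bottleneck 7, total now 24
augment #4: 8→9→6→2→11→12 bottleneck 4, total now 28
augment #5: 8→9→0→10→5→11→12 bottleneck 1, total now 29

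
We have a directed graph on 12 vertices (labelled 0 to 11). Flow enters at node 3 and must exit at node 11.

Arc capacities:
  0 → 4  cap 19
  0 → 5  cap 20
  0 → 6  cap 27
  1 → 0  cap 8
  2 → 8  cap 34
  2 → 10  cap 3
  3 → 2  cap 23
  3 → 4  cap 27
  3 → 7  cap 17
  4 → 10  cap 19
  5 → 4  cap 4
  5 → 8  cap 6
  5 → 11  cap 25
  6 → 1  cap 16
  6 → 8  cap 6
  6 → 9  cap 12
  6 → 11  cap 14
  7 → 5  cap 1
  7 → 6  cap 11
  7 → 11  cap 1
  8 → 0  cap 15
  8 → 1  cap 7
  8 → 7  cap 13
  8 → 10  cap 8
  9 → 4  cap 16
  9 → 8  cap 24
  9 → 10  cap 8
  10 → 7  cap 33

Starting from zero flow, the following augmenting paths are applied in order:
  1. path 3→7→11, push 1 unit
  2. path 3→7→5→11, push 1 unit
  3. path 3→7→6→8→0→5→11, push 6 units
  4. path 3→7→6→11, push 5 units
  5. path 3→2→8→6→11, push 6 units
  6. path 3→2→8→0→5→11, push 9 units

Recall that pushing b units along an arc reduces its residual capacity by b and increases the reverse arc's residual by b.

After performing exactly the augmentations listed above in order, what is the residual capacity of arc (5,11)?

Residual capacity of (5,11): 9

after path 1 (3→7→11, push 1): res(5,11)=25
after path 2 (3→7→5→11, push 1): res(5,11)=24
after path 3 (3→7→6→8→0→5→11, push 6): res(5,11)=18
after path 4 (3→7→6→11, push 5): res(5,11)=18
after path 5 (3→2→8→6→11, push 6): res(5,11)=18
after path 6 (3→2→8→0→5→11, push 9): res(5,11)=9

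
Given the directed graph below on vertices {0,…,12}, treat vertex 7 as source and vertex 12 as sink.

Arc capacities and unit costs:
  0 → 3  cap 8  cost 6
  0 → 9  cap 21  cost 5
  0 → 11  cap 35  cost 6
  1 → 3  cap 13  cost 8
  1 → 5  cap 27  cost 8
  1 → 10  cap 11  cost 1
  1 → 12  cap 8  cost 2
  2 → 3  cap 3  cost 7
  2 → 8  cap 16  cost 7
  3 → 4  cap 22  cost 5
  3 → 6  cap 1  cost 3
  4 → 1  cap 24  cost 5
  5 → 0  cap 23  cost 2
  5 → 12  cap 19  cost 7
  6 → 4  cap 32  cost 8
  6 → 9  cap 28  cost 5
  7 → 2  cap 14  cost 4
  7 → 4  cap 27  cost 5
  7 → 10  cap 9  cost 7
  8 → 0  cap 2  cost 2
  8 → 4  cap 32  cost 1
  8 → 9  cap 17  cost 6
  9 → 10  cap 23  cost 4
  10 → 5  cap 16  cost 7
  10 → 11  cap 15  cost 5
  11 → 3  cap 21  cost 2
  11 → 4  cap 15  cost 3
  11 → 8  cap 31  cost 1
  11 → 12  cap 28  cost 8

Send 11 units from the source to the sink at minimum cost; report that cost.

Minimum cost for 11 units: 156

shortest-cost path #1: 7→4→1→12 push 8 @ unit cost 12 (adds 96)
shortest-cost path #2: 7→10→11→12 push 3 @ unit cost 20 (adds 60)
total cost = 156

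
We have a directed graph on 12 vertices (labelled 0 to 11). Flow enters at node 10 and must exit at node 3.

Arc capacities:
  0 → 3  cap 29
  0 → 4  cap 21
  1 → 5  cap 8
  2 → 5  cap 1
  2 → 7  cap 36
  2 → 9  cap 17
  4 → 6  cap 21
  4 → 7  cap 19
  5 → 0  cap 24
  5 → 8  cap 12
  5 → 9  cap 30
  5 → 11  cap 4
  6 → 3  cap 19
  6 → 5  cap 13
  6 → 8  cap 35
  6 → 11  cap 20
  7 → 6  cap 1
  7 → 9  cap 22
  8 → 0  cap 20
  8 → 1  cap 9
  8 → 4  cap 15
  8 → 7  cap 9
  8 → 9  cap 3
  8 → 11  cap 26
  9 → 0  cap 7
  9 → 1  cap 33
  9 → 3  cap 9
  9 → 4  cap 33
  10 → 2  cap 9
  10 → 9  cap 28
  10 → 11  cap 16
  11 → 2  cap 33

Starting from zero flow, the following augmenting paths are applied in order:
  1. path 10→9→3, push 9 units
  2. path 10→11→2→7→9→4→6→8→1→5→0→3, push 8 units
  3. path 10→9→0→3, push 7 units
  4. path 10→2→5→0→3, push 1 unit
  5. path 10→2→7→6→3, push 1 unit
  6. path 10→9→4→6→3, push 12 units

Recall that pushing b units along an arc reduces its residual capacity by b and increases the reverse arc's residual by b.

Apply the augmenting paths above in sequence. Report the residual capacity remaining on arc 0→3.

after path 1 (10→9→3, push 9): res(0,3)=29
after path 2 (10→11→2→7→9→4→6→8→1→5→0→3, push 8): res(0,3)=21
after path 3 (10→9→0→3, push 7): res(0,3)=14
after path 4 (10→2→5→0→3, push 1): res(0,3)=13
after path 5 (10→2→7→6→3, push 1): res(0,3)=13
after path 6 (10→9→4→6→3, push 12): res(0,3)=13

Residual capacity of (0,3): 13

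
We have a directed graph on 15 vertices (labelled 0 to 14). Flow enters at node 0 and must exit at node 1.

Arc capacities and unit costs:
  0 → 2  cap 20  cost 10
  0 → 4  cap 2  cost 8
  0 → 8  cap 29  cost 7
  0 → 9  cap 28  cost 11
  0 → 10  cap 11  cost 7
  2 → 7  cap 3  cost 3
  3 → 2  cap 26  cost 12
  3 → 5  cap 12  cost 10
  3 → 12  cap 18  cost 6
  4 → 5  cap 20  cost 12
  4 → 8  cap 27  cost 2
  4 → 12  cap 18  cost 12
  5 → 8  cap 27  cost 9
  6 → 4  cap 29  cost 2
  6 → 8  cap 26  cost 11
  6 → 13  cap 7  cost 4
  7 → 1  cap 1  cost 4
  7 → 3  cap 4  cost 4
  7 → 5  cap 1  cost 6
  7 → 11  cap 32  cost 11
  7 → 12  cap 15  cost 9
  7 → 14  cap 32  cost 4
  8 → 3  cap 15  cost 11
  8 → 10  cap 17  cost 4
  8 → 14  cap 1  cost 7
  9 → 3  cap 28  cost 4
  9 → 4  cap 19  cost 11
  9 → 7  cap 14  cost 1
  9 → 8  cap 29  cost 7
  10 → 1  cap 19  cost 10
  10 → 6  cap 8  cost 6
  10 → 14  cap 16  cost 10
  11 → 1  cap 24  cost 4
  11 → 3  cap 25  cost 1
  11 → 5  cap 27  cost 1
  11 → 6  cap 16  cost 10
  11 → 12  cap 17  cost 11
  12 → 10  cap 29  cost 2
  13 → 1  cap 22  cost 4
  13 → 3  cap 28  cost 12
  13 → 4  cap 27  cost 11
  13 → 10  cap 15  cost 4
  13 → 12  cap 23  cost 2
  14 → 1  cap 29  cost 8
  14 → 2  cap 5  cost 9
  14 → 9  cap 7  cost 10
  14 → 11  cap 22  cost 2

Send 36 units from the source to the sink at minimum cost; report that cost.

Minimum cost for 36 units: 723

shortest-cost path #1: 0→9→7→1 push 1 @ unit cost 16 (adds 16)
shortest-cost path #2: 0→10→1 push 11 @ unit cost 17 (adds 187)
shortest-cost path #3: 0→8→14→11→1 push 1 @ unit cost 20 (adds 20)
shortest-cost path #4: 0→8→10→1 push 8 @ unit cost 21 (adds 168)
shortest-cost path #5: 0→9→7→14→11→1 push 13 @ unit cost 22 (adds 286)
shortest-cost path #6: 0→2→7→14→11→1 push 2 @ unit cost 23 (adds 46)
total cost = 723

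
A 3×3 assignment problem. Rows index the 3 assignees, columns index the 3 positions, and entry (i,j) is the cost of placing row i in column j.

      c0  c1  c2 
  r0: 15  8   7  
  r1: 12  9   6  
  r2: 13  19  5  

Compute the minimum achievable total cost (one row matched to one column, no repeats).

optimal assignment: row0→col1 (cost 8), row1→col0 (cost 12), row2→col2 (cost 5)
total = 8 + 12 + 5 = 25

Minimum assignment cost: 25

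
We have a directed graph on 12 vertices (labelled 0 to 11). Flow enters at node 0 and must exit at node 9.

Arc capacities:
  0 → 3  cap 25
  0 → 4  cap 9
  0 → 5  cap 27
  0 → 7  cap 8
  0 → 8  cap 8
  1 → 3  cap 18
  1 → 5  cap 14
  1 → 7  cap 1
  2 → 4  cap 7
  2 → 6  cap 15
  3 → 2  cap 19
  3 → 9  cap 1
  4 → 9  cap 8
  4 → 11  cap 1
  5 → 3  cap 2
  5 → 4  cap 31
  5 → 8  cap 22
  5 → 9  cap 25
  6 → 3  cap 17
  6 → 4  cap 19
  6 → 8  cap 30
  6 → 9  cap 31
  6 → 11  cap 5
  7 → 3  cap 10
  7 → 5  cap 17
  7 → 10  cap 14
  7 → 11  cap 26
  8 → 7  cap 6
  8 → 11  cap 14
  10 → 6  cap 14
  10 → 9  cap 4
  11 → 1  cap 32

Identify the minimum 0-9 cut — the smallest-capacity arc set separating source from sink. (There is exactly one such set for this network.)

augment #1: 0→3→9 push 1
augment #2: 0→4→9 push 8
augment #3: 0→5→9 push 25
augment #4: 0→7→10→9 push 4
augment #5: 0→3→2→6→9 push 15
augment #6: 0→7→10→6→9 push 4
augment #7: 0→8→7→10→6→9 push 6
max flow = 63; residual-reachable set from 0 gives S-side
cut edges (S→T): {(2,6), (3,9), (4,9), (5,9), (7,10)} total cap 63

Min-cut arcs: {(2,6), (3,9), (4,9), (5,9), (7,10)} (total capacity 63)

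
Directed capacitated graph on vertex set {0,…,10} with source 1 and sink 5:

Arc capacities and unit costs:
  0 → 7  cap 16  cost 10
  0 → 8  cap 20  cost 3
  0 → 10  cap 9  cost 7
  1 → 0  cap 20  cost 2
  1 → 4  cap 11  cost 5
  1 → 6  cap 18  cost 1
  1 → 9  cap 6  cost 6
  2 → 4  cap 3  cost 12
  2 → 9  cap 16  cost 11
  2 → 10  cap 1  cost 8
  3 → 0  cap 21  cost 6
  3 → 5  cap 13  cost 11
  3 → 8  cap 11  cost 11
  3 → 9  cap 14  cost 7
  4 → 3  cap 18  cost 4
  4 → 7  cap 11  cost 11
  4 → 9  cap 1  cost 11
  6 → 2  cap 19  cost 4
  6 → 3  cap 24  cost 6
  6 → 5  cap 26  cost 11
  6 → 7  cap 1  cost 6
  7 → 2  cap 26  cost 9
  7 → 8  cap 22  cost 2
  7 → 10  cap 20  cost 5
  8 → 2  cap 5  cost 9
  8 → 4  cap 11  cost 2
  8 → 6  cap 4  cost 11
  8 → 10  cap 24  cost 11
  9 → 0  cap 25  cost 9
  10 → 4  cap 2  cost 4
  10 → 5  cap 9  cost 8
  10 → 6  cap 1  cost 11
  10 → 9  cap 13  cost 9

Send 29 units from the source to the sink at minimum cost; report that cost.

Minimum cost for 29 units: 409

shortest-cost path #1: 1→6→5 push 18 @ unit cost 12 (adds 216)
shortest-cost path #2: 1→0→10→5 push 9 @ unit cost 17 (adds 153)
shortest-cost path #3: 1→4→3→5 push 2 @ unit cost 20 (adds 40)
total cost = 409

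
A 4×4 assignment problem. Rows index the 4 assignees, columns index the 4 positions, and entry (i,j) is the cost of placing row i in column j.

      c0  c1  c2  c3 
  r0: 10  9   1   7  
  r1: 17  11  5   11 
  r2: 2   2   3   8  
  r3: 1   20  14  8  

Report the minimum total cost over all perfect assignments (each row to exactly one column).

Minimum assignment cost: 15

one of 2 optimal assignments: row0→col2 (cost 1), row1→col3 (cost 11), row2→col1 (cost 2), row3→col0 (cost 1)
total = 1 + 11 + 2 + 1 = 15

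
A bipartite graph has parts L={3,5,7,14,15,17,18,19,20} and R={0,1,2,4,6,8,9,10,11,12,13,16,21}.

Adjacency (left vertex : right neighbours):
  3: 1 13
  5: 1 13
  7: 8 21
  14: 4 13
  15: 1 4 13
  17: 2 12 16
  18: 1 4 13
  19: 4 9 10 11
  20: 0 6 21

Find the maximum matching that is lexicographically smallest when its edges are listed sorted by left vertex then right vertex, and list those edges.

|M| = 7 (so the lex-smallest maximum matching has 7 edges)
process left vertices in ascending order; for each, take the smallest-labelled available neighbour that still permits 7 edges overall, or leave it unmatched if none does
lex-smallest matching: {3-1, 5-13, 7-8, 14-4, 17-2, 19-9, 20-0}

Lex-smallest maximum matching: {(3,1), (5,13), (7,8), (14,4), (17,2), (19,9), (20,0)}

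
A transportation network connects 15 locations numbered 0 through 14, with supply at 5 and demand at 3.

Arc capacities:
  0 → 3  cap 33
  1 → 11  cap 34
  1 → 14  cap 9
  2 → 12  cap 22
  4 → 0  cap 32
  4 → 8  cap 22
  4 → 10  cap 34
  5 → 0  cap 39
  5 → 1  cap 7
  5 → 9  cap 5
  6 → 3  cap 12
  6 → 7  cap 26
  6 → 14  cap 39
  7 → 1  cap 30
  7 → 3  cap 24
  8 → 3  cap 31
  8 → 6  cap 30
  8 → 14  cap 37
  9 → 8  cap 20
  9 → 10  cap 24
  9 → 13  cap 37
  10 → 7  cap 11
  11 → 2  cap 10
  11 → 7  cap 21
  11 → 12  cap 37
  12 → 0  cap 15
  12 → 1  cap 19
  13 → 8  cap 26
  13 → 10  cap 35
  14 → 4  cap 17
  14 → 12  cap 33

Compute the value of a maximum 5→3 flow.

augment #1: 5→0→3 bottleneck 33, total now 33
augment #2: 5→9→8→3 bottleneck 5, total now 38
augment #3: 5→1→11→7→3 bottleneck 7, total now 45

Maximum flow value: 45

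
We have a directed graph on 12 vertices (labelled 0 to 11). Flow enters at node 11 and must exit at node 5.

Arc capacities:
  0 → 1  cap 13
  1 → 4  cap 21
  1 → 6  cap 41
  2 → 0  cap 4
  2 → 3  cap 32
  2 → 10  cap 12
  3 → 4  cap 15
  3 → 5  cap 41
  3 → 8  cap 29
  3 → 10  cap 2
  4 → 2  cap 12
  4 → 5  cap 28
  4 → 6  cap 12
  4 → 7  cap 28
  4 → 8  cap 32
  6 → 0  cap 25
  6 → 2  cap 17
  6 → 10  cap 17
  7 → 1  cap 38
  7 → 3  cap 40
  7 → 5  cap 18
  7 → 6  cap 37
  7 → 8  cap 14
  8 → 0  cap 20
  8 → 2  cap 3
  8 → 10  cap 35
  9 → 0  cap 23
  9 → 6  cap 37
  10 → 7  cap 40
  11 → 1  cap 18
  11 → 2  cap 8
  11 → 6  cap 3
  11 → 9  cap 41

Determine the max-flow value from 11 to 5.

Maximum flow value: 63

augment #1: 11→1→4→5 bottleneck 18, total now 18
augment #2: 11→2→3→5 bottleneck 8, total now 26
augment #3: 11→6→2→3→5 bottleneck 3, total now 29
augment #4: 11→9→0→1→4→5 bottleneck 3, total now 32
augment #5: 11→9→6→2→3→5 bottleneck 14, total now 46
augment #6: 11→9→6→10→7→5 bottleneck 17, total now 63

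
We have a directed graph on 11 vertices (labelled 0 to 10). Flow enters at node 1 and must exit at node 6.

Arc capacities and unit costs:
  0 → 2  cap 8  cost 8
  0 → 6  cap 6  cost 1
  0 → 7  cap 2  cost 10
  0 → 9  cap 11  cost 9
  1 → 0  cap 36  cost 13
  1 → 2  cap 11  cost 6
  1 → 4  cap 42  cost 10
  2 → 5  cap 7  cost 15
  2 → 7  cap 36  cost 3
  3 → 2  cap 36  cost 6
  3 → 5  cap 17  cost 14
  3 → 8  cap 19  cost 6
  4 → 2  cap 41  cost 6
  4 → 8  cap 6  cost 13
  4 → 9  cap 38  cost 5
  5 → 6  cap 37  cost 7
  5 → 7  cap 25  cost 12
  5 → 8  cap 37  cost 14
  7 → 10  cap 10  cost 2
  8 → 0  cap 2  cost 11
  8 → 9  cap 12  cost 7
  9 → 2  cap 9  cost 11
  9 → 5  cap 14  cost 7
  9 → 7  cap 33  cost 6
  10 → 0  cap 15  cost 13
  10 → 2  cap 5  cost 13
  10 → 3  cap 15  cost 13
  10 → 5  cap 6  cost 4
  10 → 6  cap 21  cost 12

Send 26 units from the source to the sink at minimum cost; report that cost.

shortest-cost path #1: 1→0→6 push 6 @ unit cost 14 (adds 84)
shortest-cost path #2: 1→2→7→10→5→6 push 6 @ unit cost 22 (adds 132)
shortest-cost path #3: 1→2→7→10→6 push 4 @ unit cost 23 (adds 92)
shortest-cost path #4: 1→2→5→6 push 1 @ unit cost 28 (adds 28)
shortest-cost path #5: 1→4→9→5→6 push 9 @ unit cost 29 (adds 261)
total cost = 597

Minimum cost for 26 units: 597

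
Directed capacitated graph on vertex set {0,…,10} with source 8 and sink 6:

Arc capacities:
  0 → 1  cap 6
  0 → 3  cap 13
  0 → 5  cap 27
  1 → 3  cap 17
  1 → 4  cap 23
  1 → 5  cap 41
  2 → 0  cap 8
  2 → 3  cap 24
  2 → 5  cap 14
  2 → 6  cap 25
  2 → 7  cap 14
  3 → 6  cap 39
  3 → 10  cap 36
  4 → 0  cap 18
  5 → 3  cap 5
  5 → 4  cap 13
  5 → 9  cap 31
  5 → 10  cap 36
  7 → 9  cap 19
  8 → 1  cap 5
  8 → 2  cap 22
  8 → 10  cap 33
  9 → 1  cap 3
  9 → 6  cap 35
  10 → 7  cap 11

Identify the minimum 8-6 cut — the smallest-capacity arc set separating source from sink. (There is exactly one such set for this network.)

augment #1: 8→2→6 push 22
augment #2: 8→1→3→6 push 5
augment #3: 8→10→7→9→6 push 11
max flow = 38; residual-reachable set from 8 gives S-side
cut edges (S→T): {(8,1), (8,2), (10,7)} total cap 38

Min-cut arcs: {(8,1), (8,2), (10,7)} (total capacity 38)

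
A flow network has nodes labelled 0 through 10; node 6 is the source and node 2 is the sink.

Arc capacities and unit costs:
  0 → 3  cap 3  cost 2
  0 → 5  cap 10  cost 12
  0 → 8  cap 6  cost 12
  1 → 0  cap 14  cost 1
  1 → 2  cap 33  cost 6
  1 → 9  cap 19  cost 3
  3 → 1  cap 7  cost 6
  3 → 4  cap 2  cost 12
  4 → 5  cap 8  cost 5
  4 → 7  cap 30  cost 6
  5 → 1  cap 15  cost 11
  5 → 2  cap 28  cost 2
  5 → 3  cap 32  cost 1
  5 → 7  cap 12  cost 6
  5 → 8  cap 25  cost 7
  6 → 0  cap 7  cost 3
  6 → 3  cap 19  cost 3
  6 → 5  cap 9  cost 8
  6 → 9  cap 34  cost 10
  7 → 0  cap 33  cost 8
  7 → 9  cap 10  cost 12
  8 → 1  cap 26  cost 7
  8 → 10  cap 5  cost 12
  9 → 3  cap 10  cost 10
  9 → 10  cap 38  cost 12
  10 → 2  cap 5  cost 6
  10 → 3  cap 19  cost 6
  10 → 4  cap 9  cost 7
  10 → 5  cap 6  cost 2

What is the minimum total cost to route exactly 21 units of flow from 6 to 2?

Minimum cost for 21 units: 280

shortest-cost path #1: 6→5→2 push 9 @ unit cost 10 (adds 90)
shortest-cost path #2: 6→3→1→2 push 7 @ unit cost 15 (adds 105)
shortest-cost path #3: 6→0→5→2 push 5 @ unit cost 17 (adds 85)
total cost = 280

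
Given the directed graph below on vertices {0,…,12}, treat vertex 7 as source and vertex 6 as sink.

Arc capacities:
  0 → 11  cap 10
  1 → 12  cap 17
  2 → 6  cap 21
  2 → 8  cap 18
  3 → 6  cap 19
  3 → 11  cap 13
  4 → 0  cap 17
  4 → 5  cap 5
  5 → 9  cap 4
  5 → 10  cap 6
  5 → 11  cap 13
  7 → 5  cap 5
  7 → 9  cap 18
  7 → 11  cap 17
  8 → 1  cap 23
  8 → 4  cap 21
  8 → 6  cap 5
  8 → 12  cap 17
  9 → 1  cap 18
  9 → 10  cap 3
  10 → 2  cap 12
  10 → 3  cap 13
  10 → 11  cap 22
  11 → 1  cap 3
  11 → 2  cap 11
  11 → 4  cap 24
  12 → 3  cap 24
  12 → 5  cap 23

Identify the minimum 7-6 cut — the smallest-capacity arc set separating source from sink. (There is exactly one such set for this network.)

augment #1: 7→11→2→6 push 11
augment #2: 7→5→10→2→6 push 5
augment #3: 7→9→10→2→6 push 3
augment #4: 7→9→1→12→3→6 push 15
augment #5: 7→11→1→12→3→6 push 2
augment #6: 7→11→4→5→10→2→6 push 1
max flow = 37; residual-reachable set from 7 gives S-side
cut edges (S→T): {(1,12), (5,10), (9,10), (11,2)} total cap 37

Min-cut arcs: {(1,12), (5,10), (9,10), (11,2)} (total capacity 37)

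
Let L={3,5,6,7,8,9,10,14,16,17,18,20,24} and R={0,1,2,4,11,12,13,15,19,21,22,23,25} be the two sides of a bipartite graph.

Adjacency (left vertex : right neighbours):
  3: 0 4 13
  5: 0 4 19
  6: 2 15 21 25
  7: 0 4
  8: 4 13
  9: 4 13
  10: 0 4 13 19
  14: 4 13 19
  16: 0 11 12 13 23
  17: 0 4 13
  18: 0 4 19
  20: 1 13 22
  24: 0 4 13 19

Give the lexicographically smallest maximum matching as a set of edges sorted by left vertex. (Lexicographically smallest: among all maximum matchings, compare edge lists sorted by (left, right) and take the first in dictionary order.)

|M| = 7 (so the lex-smallest maximum matching has 7 edges)
process left vertices in ascending order; for each, take the smallest-labelled available neighbour that still permits 7 edges overall, or leave it unmatched if none does
lex-smallest matching: {3-0, 5-4, 6-2, 8-13, 10-19, 16-11, 20-1}

Lex-smallest maximum matching: {(3,0), (5,4), (6,2), (8,13), (10,19), (16,11), (20,1)}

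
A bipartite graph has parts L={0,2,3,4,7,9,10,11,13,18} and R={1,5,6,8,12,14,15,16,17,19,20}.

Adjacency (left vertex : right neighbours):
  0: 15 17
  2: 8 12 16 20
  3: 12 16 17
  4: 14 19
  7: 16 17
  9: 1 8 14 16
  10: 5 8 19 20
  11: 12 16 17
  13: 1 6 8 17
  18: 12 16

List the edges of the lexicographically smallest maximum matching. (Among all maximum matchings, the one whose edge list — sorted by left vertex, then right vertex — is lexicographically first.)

|M| = 9 (so the lex-smallest maximum matching has 9 edges)
process left vertices in ascending order; for each, take the smallest-labelled available neighbour that still permits 9 edges overall, or leave it unmatched if none does
lex-smallest matching: {0-15, 2-8, 3-12, 4-14, 7-16, 9-1, 10-5, 11-17, 13-6}

Lex-smallest maximum matching: {(0,15), (2,8), (3,12), (4,14), (7,16), (9,1), (10,5), (11,17), (13,6)}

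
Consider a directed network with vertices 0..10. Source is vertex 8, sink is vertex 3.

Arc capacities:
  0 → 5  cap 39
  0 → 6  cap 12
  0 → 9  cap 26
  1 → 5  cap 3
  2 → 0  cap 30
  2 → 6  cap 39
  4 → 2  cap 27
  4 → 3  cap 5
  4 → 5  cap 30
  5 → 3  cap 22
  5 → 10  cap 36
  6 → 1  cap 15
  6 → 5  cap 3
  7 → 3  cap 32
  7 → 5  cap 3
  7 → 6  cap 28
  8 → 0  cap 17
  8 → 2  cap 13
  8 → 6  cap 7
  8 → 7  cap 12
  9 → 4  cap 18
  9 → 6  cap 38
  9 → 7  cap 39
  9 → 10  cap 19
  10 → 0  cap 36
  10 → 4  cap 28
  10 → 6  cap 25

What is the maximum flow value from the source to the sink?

augment #1: 8→7→3 bottleneck 12, total now 12
augment #2: 8→0→5→3 bottleneck 17, total now 29
augment #3: 8→6→5→3 bottleneck 3, total now 32
augment #4: 8→2→0→5→3 bottleneck 2, total now 34
augment #5: 8→2→0→9→4→3 bottleneck 5, total now 39
augment #6: 8→2→0→9→7→3 bottleneck 6, total now 45
augment #7: 8→6→1→5→0→9→7→3 bottleneck 3, total now 48

Maximum flow value: 48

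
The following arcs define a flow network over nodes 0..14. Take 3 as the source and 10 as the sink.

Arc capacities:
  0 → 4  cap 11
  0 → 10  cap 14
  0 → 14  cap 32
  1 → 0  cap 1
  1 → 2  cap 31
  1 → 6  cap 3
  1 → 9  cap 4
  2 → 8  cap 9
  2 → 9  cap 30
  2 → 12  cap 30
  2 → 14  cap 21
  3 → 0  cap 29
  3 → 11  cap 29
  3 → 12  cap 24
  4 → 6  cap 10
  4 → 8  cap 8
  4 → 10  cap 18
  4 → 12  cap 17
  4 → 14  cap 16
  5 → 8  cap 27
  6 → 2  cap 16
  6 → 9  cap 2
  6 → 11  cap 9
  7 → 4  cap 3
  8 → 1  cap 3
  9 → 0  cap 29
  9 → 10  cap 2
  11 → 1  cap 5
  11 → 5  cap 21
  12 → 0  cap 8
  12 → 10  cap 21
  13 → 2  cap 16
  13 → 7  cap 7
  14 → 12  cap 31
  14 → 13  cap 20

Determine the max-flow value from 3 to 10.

Maximum flow value: 51

augment #1: 3→0→10 bottleneck 14, total now 14
augment #2: 3→12→10 bottleneck 21, total now 35
augment #3: 3→0→4→10 bottleneck 11, total now 46
augment #4: 3→11→1→9→10 bottleneck 2, total now 48
augment #5: 3→0→14→13→7→4→10 bottleneck 3, total now 51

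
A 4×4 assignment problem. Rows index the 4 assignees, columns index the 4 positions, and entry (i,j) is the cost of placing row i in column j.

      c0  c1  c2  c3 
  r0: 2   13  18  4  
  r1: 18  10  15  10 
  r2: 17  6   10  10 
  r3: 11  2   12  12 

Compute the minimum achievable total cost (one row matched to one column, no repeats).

optimal assignment: row0→col0 (cost 2), row1→col3 (cost 10), row2→col2 (cost 10), row3→col1 (cost 2)
total = 2 + 10 + 10 + 2 = 24

Minimum assignment cost: 24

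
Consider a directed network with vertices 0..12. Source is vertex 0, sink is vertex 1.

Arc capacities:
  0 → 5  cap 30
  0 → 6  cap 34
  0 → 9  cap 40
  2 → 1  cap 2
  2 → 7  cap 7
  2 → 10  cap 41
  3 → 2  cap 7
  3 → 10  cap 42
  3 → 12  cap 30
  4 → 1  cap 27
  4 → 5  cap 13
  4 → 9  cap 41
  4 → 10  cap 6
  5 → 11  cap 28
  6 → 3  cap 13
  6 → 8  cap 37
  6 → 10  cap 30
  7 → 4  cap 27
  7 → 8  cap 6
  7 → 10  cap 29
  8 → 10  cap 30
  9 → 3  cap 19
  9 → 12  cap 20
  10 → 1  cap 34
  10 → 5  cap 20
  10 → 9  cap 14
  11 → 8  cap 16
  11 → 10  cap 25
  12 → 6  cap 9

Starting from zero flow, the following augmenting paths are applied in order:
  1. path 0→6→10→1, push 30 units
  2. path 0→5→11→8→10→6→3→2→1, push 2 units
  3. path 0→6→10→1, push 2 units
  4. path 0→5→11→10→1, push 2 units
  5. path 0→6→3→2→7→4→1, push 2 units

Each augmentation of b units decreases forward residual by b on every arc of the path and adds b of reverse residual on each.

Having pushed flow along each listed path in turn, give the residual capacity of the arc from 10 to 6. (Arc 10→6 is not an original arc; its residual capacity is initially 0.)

after path 1 (0→6→10→1, push 30): res(10,6)=30
after path 2 (0→5→11→8→10→6→3→2→1, push 2): res(10,6)=28
after path 3 (0→6→10→1, push 2): res(10,6)=30
after path 4 (0→5→11→10→1, push 2): res(10,6)=30
after path 5 (0→6→3→2→7→4→1, push 2): res(10,6)=30

Residual capacity of (10,6): 30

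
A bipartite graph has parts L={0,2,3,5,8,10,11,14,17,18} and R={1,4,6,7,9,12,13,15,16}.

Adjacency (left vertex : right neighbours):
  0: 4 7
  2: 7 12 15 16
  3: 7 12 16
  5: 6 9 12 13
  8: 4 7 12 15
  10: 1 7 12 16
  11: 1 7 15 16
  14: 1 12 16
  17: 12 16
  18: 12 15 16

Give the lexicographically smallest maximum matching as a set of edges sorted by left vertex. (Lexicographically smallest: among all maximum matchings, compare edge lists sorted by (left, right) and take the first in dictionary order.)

Lex-smallest maximum matching: {(0,4), (2,7), (3,12), (5,6), (8,15), (10,1), (11,16)}

|M| = 7 (so the lex-smallest maximum matching has 7 edges)
process left vertices in ascending order; for each, take the smallest-labelled available neighbour that still permits 7 edges overall, or leave it unmatched if none does
lex-smallest matching: {0-4, 2-7, 3-12, 5-6, 8-15, 10-1, 11-16}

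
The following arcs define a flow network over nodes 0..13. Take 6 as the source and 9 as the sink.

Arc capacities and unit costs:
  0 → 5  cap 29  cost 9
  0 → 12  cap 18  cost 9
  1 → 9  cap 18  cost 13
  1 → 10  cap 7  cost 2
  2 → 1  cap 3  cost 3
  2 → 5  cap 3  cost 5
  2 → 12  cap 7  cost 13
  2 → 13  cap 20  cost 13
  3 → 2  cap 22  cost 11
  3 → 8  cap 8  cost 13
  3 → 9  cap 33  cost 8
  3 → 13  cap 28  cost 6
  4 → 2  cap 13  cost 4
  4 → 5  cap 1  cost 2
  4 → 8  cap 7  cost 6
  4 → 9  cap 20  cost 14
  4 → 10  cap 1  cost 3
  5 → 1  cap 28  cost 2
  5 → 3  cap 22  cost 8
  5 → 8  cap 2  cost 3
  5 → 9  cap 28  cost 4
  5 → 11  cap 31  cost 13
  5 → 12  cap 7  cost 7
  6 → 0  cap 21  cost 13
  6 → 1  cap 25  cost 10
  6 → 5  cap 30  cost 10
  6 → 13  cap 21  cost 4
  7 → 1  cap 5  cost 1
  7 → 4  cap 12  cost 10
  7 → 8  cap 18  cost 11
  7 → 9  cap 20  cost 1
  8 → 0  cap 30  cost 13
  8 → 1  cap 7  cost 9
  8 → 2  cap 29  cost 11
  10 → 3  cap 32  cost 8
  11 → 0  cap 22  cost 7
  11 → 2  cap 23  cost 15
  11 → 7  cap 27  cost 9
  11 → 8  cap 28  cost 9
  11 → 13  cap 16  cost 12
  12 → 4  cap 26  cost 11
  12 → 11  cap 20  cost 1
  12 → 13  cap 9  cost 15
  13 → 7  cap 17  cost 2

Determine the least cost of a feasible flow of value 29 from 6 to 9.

shortest-cost path #1: 6→13→7→9 push 17 @ unit cost 7 (adds 119)
shortest-cost path #2: 6→5→9 push 12 @ unit cost 14 (adds 168)
total cost = 287

Minimum cost for 29 units: 287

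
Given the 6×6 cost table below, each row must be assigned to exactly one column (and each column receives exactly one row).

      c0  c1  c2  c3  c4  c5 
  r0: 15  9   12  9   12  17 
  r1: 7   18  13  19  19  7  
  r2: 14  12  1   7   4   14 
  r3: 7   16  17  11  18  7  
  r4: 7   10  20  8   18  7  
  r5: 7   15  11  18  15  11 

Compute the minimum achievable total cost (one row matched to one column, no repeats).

Minimum assignment cost: 46

one of 2 optimal assignments: row0→col1 (cost 9), row1→col0 (cost 7), row2→col4 (cost 4), row3→col5 (cost 7), row4→col3 (cost 8), row5→col2 (cost 11)
total = 9 + 7 + 4 + 7 + 8 + 11 = 46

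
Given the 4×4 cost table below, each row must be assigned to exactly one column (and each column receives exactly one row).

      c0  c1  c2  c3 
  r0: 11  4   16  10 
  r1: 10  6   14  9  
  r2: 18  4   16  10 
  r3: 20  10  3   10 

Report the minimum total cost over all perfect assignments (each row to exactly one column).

Minimum assignment cost: 27

one of 3 optimal assignments: row0→col0 (cost 11), row1→col3 (cost 9), row2→col1 (cost 4), row3→col2 (cost 3)
total = 11 + 9 + 4 + 3 = 27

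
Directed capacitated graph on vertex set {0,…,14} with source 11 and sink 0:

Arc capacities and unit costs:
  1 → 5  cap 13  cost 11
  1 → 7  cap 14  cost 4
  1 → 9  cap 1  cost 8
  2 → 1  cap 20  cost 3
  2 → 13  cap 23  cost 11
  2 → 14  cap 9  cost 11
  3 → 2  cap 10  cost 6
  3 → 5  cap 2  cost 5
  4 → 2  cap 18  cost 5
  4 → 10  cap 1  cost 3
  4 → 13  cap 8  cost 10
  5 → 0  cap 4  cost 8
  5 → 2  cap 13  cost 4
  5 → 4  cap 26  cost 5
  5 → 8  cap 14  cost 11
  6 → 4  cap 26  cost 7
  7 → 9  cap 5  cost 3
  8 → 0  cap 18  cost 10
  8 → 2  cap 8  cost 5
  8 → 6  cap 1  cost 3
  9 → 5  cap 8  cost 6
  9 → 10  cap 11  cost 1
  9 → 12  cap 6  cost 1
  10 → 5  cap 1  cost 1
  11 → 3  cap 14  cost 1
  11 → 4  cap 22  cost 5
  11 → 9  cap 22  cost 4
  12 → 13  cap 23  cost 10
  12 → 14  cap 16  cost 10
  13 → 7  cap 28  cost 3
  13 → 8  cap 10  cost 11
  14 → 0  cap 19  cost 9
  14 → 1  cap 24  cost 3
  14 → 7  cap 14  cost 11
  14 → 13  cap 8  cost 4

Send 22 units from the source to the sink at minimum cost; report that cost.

Minimum cost for 22 units: 540

shortest-cost path #1: 11→3→5→0 push 2 @ unit cost 14 (adds 28)
shortest-cost path #2: 11→9→10→5→0 push 1 @ unit cost 14 (adds 14)
shortest-cost path #3: 11→9→5→0 push 1 @ unit cost 18 (adds 18)
shortest-cost path #4: 11→9→12→14→0 push 6 @ unit cost 24 (adds 144)
shortest-cost path #5: 11→3→2→14→0 push 9 @ unit cost 27 (adds 243)
shortest-cost path #6: 11→9→5→8→0 push 3 @ unit cost 31 (adds 93)
total cost = 540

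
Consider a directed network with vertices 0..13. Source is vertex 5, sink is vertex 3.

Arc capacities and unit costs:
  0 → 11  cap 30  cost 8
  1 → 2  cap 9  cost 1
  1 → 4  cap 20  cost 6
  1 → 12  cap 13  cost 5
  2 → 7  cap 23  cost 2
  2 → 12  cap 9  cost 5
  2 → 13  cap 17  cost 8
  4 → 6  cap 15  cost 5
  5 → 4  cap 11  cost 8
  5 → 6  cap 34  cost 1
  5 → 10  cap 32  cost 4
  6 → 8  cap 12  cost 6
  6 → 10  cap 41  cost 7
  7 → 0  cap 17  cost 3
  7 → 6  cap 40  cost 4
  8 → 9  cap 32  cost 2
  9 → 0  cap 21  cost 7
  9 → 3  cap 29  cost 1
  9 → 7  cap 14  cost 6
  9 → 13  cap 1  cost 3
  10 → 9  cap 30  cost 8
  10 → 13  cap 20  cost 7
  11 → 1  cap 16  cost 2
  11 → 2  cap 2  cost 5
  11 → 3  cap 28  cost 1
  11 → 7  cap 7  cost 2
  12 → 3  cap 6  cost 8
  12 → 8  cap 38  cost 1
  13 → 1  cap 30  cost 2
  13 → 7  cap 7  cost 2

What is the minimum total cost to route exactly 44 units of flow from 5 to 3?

shortest-cost path #1: 5→6→8→9→3 push 12 @ unit cost 10 (adds 120)
shortest-cost path #2: 5→10→9→3 push 17 @ unit cost 13 (adds 221)
shortest-cost path #3: 5→10→13→7→0→11→3 push 7 @ unit cost 25 (adds 175)
shortest-cost path #4: 5→10→13→1→12→3 push 6 @ unit cost 26 (adds 156)
shortest-cost path #5: 5→10→13→1→2→7→0→11→3 push 2 @ unit cost 28 (adds 56)
total cost = 728

Minimum cost for 44 units: 728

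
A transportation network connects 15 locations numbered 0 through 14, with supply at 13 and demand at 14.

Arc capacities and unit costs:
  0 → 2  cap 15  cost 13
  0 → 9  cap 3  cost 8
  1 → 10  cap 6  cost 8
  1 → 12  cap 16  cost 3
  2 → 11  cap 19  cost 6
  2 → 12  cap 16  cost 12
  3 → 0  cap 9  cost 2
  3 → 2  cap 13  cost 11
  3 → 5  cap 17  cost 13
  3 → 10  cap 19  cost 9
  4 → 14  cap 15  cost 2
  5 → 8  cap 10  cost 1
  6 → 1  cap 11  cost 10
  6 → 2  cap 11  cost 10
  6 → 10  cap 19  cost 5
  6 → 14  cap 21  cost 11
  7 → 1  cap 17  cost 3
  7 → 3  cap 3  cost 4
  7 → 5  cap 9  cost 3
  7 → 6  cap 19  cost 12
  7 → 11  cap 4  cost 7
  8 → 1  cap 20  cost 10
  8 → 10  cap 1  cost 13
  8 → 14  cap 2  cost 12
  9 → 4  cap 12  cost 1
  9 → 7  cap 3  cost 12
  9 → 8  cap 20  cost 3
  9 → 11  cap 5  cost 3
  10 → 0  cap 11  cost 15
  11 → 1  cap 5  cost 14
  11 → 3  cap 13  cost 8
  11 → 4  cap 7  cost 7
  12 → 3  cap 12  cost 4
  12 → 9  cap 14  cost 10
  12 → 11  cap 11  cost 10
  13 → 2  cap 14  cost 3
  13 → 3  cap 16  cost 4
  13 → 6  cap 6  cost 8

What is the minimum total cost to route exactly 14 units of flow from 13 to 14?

shortest-cost path #1: 13→3→0→9→4→14 push 3 @ unit cost 17 (adds 51)
shortest-cost path #2: 13→2→11→4→14 push 7 @ unit cost 18 (adds 126)
shortest-cost path #3: 13→6→14 push 4 @ unit cost 19 (adds 76)
total cost = 253

Minimum cost for 14 units: 253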